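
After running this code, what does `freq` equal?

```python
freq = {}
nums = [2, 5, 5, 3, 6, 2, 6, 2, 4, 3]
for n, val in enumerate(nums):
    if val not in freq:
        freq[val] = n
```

Let's trace through this code step by step.

Initialize: freq = {}
Initialize: nums = [2, 5, 5, 3, 6, 2, 6, 2, 4, 3]
Entering loop: for n, val in enumerate(nums):

After execution: freq = {2: 0, 5: 1, 3: 3, 6: 4, 4: 8}
{2: 0, 5: 1, 3: 3, 6: 4, 4: 8}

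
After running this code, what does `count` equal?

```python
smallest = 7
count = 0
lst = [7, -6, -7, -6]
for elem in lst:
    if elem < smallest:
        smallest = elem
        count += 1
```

Let's trace through this code step by step.

Initialize: smallest = 7
Initialize: count = 0
Initialize: lst = [7, -6, -7, -6]
Entering loop: for elem in lst:

After execution: count = 2
2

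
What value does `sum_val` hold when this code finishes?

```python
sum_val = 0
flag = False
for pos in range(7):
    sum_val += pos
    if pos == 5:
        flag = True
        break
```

Let's trace through this code step by step.

Initialize: sum_val = 0
Initialize: flag = False
Entering loop: for pos in range(7):

After execution: sum_val = 15
15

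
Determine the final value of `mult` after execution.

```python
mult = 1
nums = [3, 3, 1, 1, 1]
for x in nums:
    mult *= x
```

Let's trace through this code step by step.

Initialize: mult = 1
Initialize: nums = [3, 3, 1, 1, 1]
Entering loop: for x in nums:

After execution: mult = 9
9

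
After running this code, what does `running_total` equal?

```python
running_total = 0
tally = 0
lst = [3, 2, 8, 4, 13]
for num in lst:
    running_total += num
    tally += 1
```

Let's trace through this code step by step.

Initialize: running_total = 0
Initialize: tally = 0
Initialize: lst = [3, 2, 8, 4, 13]
Entering loop: for num in lst:

After execution: running_total = 30
30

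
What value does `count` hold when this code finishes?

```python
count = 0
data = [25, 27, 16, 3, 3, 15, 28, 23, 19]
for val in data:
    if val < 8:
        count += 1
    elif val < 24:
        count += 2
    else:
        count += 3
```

Let's trace through this code step by step.

Initialize: count = 0
Initialize: data = [25, 27, 16, 3, 3, 15, 28, 23, 19]
Entering loop: for val in data:

After execution: count = 19
19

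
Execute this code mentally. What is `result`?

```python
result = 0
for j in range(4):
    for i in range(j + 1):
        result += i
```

Let's trace through this code step by step.

Initialize: result = 0
Entering loop: for j in range(4):

After execution: result = 10
10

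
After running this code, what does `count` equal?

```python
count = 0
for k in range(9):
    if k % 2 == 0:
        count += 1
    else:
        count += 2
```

Let's trace through this code step by step.

Initialize: count = 0
Entering loop: for k in range(9):

After execution: count = 13
13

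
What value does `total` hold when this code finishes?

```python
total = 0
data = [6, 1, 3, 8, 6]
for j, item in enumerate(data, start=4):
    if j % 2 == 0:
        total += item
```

Let's trace through this code step by step.

Initialize: total = 0
Initialize: data = [6, 1, 3, 8, 6]
Entering loop: for j, item in enumerate(data, start=4):

After execution: total = 15
15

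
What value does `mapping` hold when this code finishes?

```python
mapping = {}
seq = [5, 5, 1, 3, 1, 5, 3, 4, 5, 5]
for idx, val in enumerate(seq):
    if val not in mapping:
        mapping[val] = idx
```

Let's trace through this code step by step.

Initialize: mapping = {}
Initialize: seq = [5, 5, 1, 3, 1, 5, 3, 4, 5, 5]
Entering loop: for idx, val in enumerate(seq):

After execution: mapping = {5: 0, 1: 2, 3: 3, 4: 7}
{5: 0, 1: 2, 3: 3, 4: 7}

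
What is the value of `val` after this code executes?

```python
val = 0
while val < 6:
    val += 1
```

Let's trace through this code step by step.

Initialize: val = 0
Entering loop: while val < 6:

After execution: val = 6
6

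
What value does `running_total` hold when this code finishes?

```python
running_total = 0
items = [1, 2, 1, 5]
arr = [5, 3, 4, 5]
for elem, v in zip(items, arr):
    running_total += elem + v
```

Let's trace through this code step by step.

Initialize: running_total = 0
Initialize: items = [1, 2, 1, 5]
Initialize: arr = [5, 3, 4, 5]
Entering loop: for elem, v in zip(items, arr):

After execution: running_total = 26
26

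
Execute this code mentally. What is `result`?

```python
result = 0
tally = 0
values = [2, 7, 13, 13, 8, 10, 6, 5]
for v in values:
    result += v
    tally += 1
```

Let's trace through this code step by step.

Initialize: result = 0
Initialize: tally = 0
Initialize: values = [2, 7, 13, 13, 8, 10, 6, 5]
Entering loop: for v in values:

After execution: result = 64
64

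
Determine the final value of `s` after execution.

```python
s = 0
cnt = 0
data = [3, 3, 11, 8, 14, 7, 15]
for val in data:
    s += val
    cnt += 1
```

Let's trace through this code step by step.

Initialize: s = 0
Initialize: cnt = 0
Initialize: data = [3, 3, 11, 8, 14, 7, 15]
Entering loop: for val in data:

After execution: s = 61
61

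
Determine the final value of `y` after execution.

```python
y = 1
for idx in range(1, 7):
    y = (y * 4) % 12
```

Let's trace through this code step by step.

Initialize: y = 1
Entering loop: for idx in range(1, 7):

After execution: y = 4
4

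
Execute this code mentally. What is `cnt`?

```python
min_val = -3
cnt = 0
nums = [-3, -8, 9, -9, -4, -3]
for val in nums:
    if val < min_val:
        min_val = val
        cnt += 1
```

Let's trace through this code step by step.

Initialize: min_val = -3
Initialize: cnt = 0
Initialize: nums = [-3, -8, 9, -9, -4, -3]
Entering loop: for val in nums:

After execution: cnt = 2
2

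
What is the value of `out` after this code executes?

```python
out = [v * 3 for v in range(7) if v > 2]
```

Let's trace through this code step by step.

Initialize: out = [v * 3 for v in range(7) if v > 2]

After execution: out = [9, 12, 15, 18]
[9, 12, 15, 18]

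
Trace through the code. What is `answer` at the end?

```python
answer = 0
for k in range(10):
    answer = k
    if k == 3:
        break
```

Let's trace through this code step by step.

Initialize: answer = 0
Entering loop: for k in range(10):

After execution: answer = 3
3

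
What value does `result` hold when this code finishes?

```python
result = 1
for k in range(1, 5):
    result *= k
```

Let's trace through this code step by step.

Initialize: result = 1
Entering loop: for k in range(1, 5):

After execution: result = 24
24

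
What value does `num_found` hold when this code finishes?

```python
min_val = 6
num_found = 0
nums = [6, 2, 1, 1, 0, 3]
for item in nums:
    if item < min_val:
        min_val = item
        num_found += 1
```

Let's trace through this code step by step.

Initialize: min_val = 6
Initialize: num_found = 0
Initialize: nums = [6, 2, 1, 1, 0, 3]
Entering loop: for item in nums:

After execution: num_found = 3
3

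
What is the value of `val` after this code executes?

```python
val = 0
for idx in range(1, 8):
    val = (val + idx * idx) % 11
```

Let's trace through this code step by step.

Initialize: val = 0
Entering loop: for idx in range(1, 8):

After execution: val = 8
8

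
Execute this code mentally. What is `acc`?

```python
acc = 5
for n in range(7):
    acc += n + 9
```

Let's trace through this code step by step.

Initialize: acc = 5
Entering loop: for n in range(7):

After execution: acc = 89
89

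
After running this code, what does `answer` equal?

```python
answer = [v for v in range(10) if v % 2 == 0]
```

Let's trace through this code step by step.

Initialize: answer = [v for v in range(10) if v % 2 == 0]

After execution: answer = [0, 2, 4, 6, 8]
[0, 2, 4, 6, 8]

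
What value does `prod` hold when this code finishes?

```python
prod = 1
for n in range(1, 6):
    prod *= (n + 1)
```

Let's trace through this code step by step.

Initialize: prod = 1
Entering loop: for n in range(1, 6):

After execution: prod = 720
720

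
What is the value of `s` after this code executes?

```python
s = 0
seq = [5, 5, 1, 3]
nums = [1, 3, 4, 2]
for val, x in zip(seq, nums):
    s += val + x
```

Let's trace through this code step by step.

Initialize: s = 0
Initialize: seq = [5, 5, 1, 3]
Initialize: nums = [1, 3, 4, 2]
Entering loop: for val, x in zip(seq, nums):

After execution: s = 24
24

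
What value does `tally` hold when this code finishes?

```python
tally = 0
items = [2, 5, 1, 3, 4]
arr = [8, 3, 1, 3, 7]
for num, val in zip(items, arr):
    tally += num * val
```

Let's trace through this code step by step.

Initialize: tally = 0
Initialize: items = [2, 5, 1, 3, 4]
Initialize: arr = [8, 3, 1, 3, 7]
Entering loop: for num, val in zip(items, arr):

After execution: tally = 69
69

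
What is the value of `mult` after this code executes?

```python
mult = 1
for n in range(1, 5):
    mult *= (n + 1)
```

Let's trace through this code step by step.

Initialize: mult = 1
Entering loop: for n in range(1, 5):

After execution: mult = 120
120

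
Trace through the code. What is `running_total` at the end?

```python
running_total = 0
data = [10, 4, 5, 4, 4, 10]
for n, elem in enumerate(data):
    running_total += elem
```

Let's trace through this code step by step.

Initialize: running_total = 0
Initialize: data = [10, 4, 5, 4, 4, 10]
Entering loop: for n, elem in enumerate(data):

After execution: running_total = 37
37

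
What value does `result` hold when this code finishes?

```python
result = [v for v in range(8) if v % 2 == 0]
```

Let's trace through this code step by step.

Initialize: result = [v for v in range(8) if v % 2 == 0]

After execution: result = [0, 2, 4, 6]
[0, 2, 4, 6]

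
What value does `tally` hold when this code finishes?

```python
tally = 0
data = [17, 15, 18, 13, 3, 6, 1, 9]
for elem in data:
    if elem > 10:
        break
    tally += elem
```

Let's trace through this code step by step.

Initialize: tally = 0
Initialize: data = [17, 15, 18, 13, 3, 6, 1, 9]
Entering loop: for elem in data:

After execution: tally = 0
0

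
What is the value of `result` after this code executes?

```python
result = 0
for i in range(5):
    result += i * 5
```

Let's trace through this code step by step.

Initialize: result = 0
Entering loop: for i in range(5):

After execution: result = 50
50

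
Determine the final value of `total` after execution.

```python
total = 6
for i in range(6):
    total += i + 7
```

Let's trace through this code step by step.

Initialize: total = 6
Entering loop: for i in range(6):

After execution: total = 63
63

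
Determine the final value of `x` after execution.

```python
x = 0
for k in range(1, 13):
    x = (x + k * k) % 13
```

Let's trace through this code step by step.

Initialize: x = 0
Entering loop: for k in range(1, 13):

After execution: x = 0
0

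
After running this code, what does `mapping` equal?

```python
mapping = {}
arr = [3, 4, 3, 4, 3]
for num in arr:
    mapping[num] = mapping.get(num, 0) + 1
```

Let's trace through this code step by step.

Initialize: mapping = {}
Initialize: arr = [3, 4, 3, 4, 3]
Entering loop: for num in arr:

After execution: mapping = {3: 3, 4: 2}
{3: 3, 4: 2}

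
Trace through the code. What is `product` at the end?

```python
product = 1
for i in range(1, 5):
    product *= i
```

Let's trace through this code step by step.

Initialize: product = 1
Entering loop: for i in range(1, 5):

After execution: product = 24
24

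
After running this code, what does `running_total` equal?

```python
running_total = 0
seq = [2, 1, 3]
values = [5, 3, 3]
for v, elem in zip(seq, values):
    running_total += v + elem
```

Let's trace through this code step by step.

Initialize: running_total = 0
Initialize: seq = [2, 1, 3]
Initialize: values = [5, 3, 3]
Entering loop: for v, elem in zip(seq, values):

After execution: running_total = 17
17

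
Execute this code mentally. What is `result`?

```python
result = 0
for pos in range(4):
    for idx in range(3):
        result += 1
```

Let's trace through this code step by step.

Initialize: result = 0
Entering loop: for pos in range(4):

After execution: result = 12
12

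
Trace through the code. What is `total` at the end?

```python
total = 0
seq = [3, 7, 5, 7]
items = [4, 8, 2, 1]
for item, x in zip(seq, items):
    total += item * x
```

Let's trace through this code step by step.

Initialize: total = 0
Initialize: seq = [3, 7, 5, 7]
Initialize: items = [4, 8, 2, 1]
Entering loop: for item, x in zip(seq, items):

After execution: total = 85
85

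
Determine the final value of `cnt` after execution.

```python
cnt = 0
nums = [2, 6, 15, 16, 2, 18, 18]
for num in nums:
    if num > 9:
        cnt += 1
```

Let's trace through this code step by step.

Initialize: cnt = 0
Initialize: nums = [2, 6, 15, 16, 2, 18, 18]
Entering loop: for num in nums:

After execution: cnt = 4
4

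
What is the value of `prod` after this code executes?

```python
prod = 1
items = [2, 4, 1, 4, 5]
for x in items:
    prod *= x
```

Let's trace through this code step by step.

Initialize: prod = 1
Initialize: items = [2, 4, 1, 4, 5]
Entering loop: for x in items:

After execution: prod = 160
160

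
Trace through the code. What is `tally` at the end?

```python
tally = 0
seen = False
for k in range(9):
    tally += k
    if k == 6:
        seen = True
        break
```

Let's trace through this code step by step.

Initialize: tally = 0
Initialize: seen = False
Entering loop: for k in range(9):

After execution: tally = 21
21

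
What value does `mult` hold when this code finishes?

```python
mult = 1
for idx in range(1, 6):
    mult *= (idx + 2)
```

Let's trace through this code step by step.

Initialize: mult = 1
Entering loop: for idx in range(1, 6):

After execution: mult = 2520
2520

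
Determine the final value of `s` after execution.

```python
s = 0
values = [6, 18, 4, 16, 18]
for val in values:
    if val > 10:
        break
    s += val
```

Let's trace through this code step by step.

Initialize: s = 0
Initialize: values = [6, 18, 4, 16, 18]
Entering loop: for val in values:

After execution: s = 6
6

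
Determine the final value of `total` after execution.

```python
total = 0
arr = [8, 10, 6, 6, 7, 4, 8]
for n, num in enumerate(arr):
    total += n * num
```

Let's trace through this code step by step.

Initialize: total = 0
Initialize: arr = [8, 10, 6, 6, 7, 4, 8]
Entering loop: for n, num in enumerate(arr):

After execution: total = 136
136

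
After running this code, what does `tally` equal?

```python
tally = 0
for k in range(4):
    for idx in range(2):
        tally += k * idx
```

Let's trace through this code step by step.

Initialize: tally = 0
Entering loop: for k in range(4):

After execution: tally = 6
6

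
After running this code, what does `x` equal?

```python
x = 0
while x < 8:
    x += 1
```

Let's trace through this code step by step.

Initialize: x = 0
Entering loop: while x < 8:

After execution: x = 8
8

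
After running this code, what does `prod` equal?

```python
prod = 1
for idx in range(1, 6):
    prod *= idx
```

Let's trace through this code step by step.

Initialize: prod = 1
Entering loop: for idx in range(1, 6):

After execution: prod = 120
120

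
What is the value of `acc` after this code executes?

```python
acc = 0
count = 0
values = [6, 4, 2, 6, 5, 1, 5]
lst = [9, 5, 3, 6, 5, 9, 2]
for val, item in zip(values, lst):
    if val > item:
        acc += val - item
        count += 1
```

Let's trace through this code step by step.

Initialize: acc = 0
Initialize: count = 0
Initialize: values = [6, 4, 2, 6, 5, 1, 5]
Initialize: lst = [9, 5, 3, 6, 5, 9, 2]
Entering loop: for val, item in zip(values, lst):

After execution: acc = 3
3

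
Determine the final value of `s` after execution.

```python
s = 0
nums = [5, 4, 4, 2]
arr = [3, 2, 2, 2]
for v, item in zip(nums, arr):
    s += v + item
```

Let's trace through this code step by step.

Initialize: s = 0
Initialize: nums = [5, 4, 4, 2]
Initialize: arr = [3, 2, 2, 2]
Entering loop: for v, item in zip(nums, arr):

After execution: s = 24
24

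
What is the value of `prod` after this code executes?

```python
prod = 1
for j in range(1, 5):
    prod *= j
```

Let's trace through this code step by step.

Initialize: prod = 1
Entering loop: for j in range(1, 5):

After execution: prod = 24
24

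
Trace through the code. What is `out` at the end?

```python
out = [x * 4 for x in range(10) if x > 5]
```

Let's trace through this code step by step.

Initialize: out = [x * 4 for x in range(10) if x > 5]

After execution: out = [24, 28, 32, 36]
[24, 28, 32, 36]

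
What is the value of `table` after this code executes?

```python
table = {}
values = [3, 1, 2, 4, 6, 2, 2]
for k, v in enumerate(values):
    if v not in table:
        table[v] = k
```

Let's trace through this code step by step.

Initialize: table = {}
Initialize: values = [3, 1, 2, 4, 6, 2, 2]
Entering loop: for k, v in enumerate(values):

After execution: table = {3: 0, 1: 1, 2: 2, 4: 3, 6: 4}
{3: 0, 1: 1, 2: 2, 4: 3, 6: 4}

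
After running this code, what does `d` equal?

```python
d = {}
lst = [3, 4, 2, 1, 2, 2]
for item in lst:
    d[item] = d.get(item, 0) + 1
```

Let's trace through this code step by step.

Initialize: d = {}
Initialize: lst = [3, 4, 2, 1, 2, 2]
Entering loop: for item in lst:

After execution: d = {3: 1, 4: 1, 2: 3, 1: 1}
{3: 1, 4: 1, 2: 3, 1: 1}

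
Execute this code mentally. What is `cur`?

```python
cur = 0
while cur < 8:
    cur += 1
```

Let's trace through this code step by step.

Initialize: cur = 0
Entering loop: while cur < 8:

After execution: cur = 8
8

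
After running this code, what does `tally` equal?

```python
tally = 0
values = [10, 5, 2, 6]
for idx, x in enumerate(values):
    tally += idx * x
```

Let's trace through this code step by step.

Initialize: tally = 0
Initialize: values = [10, 5, 2, 6]
Entering loop: for idx, x in enumerate(values):

After execution: tally = 27
27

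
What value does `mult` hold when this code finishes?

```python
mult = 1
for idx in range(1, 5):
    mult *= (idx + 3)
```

Let's trace through this code step by step.

Initialize: mult = 1
Entering loop: for idx in range(1, 5):

After execution: mult = 840
840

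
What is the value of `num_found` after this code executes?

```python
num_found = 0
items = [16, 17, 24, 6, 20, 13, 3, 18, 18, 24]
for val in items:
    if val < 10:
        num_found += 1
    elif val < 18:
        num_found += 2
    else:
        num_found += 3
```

Let's trace through this code step by step.

Initialize: num_found = 0
Initialize: items = [16, 17, 24, 6, 20, 13, 3, 18, 18, 24]
Entering loop: for val in items:

After execution: num_found = 23
23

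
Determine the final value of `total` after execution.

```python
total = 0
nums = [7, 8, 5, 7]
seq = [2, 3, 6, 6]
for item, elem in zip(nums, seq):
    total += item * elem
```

Let's trace through this code step by step.

Initialize: total = 0
Initialize: nums = [7, 8, 5, 7]
Initialize: seq = [2, 3, 6, 6]
Entering loop: for item, elem in zip(nums, seq):

After execution: total = 110
110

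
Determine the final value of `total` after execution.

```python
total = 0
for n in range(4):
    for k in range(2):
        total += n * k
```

Let's trace through this code step by step.

Initialize: total = 0
Entering loop: for n in range(4):

After execution: total = 6
6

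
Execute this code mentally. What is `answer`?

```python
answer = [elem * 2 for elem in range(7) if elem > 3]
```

Let's trace through this code step by step.

Initialize: answer = [elem * 2 for elem in range(7) if elem > 3]

After execution: answer = [8, 10, 12]
[8, 10, 12]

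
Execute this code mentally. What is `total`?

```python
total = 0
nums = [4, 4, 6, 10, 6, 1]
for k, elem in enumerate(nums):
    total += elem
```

Let's trace through this code step by step.

Initialize: total = 0
Initialize: nums = [4, 4, 6, 10, 6, 1]
Entering loop: for k, elem in enumerate(nums):

After execution: total = 31
31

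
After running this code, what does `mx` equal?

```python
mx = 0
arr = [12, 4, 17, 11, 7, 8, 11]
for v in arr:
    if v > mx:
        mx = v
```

Let's trace through this code step by step.

Initialize: mx = 0
Initialize: arr = [12, 4, 17, 11, 7, 8, 11]
Entering loop: for v in arr:

After execution: mx = 17
17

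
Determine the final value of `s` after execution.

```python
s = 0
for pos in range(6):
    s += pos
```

Let's trace through this code step by step.

Initialize: s = 0
Entering loop: for pos in range(6):

After execution: s = 15
15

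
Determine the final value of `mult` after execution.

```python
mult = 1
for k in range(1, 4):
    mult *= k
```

Let's trace through this code step by step.

Initialize: mult = 1
Entering loop: for k in range(1, 4):

After execution: mult = 6
6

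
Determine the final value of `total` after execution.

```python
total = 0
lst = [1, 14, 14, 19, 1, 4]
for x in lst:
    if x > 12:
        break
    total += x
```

Let's trace through this code step by step.

Initialize: total = 0
Initialize: lst = [1, 14, 14, 19, 1, 4]
Entering loop: for x in lst:

After execution: total = 1
1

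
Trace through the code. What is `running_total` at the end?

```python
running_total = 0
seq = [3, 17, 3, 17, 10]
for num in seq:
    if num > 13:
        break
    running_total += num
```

Let's trace through this code step by step.

Initialize: running_total = 0
Initialize: seq = [3, 17, 3, 17, 10]
Entering loop: for num in seq:

After execution: running_total = 3
3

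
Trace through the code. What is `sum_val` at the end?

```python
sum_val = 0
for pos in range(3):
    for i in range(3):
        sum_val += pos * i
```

Let's trace through this code step by step.

Initialize: sum_val = 0
Entering loop: for pos in range(3):

After execution: sum_val = 9
9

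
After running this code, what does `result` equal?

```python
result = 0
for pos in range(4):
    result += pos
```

Let's trace through this code step by step.

Initialize: result = 0
Entering loop: for pos in range(4):

After execution: result = 6
6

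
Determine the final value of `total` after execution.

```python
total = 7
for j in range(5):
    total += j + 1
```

Let's trace through this code step by step.

Initialize: total = 7
Entering loop: for j in range(5):

After execution: total = 22
22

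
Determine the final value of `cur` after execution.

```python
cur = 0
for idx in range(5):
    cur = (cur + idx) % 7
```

Let's trace through this code step by step.

Initialize: cur = 0
Entering loop: for idx in range(5):

After execution: cur = 3
3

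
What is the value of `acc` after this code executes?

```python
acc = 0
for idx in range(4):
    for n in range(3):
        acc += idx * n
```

Let's trace through this code step by step.

Initialize: acc = 0
Entering loop: for idx in range(4):

After execution: acc = 18
18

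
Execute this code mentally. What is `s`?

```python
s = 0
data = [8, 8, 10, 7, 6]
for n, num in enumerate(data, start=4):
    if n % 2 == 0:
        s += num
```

Let's trace through this code step by step.

Initialize: s = 0
Initialize: data = [8, 8, 10, 7, 6]
Entering loop: for n, num in enumerate(data, start=4):

After execution: s = 24
24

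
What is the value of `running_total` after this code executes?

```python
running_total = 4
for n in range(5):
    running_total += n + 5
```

Let's trace through this code step by step.

Initialize: running_total = 4
Entering loop: for n in range(5):

After execution: running_total = 39
39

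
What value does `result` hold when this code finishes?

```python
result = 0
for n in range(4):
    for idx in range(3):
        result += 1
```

Let's trace through this code step by step.

Initialize: result = 0
Entering loop: for n in range(4):

After execution: result = 12
12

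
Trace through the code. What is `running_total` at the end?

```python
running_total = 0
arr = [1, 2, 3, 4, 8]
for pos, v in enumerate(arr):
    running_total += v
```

Let's trace through this code step by step.

Initialize: running_total = 0
Initialize: arr = [1, 2, 3, 4, 8]
Entering loop: for pos, v in enumerate(arr):

After execution: running_total = 18
18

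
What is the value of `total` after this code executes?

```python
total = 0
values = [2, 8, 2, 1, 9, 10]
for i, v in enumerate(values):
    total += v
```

Let's trace through this code step by step.

Initialize: total = 0
Initialize: values = [2, 8, 2, 1, 9, 10]
Entering loop: for i, v in enumerate(values):

After execution: total = 32
32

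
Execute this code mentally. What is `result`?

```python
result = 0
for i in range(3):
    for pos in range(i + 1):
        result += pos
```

Let's trace through this code step by step.

Initialize: result = 0
Entering loop: for i in range(3):

After execution: result = 4
4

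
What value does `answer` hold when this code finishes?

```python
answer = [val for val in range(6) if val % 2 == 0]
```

Let's trace through this code step by step.

Initialize: answer = [val for val in range(6) if val % 2 == 0]

After execution: answer = [0, 2, 4]
[0, 2, 4]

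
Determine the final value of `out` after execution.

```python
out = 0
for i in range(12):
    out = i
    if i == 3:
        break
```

Let's trace through this code step by step.

Initialize: out = 0
Entering loop: for i in range(12):

After execution: out = 3
3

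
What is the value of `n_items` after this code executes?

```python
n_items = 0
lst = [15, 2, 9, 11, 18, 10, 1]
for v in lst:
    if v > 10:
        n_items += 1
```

Let's trace through this code step by step.

Initialize: n_items = 0
Initialize: lst = [15, 2, 9, 11, 18, 10, 1]
Entering loop: for v in lst:

After execution: n_items = 3
3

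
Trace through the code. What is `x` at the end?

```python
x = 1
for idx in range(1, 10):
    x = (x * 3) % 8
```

Let's trace through this code step by step.

Initialize: x = 1
Entering loop: for idx in range(1, 10):

After execution: x = 3
3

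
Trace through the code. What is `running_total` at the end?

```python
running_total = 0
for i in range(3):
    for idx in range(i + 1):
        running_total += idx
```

Let's trace through this code step by step.

Initialize: running_total = 0
Entering loop: for i in range(3):

After execution: running_total = 4
4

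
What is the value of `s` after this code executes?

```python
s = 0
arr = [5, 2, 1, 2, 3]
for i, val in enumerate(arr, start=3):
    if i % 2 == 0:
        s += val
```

Let's trace through this code step by step.

Initialize: s = 0
Initialize: arr = [5, 2, 1, 2, 3]
Entering loop: for i, val in enumerate(arr, start=3):

After execution: s = 4
4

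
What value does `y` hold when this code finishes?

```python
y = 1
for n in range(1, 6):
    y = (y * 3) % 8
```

Let's trace through this code step by step.

Initialize: y = 1
Entering loop: for n in range(1, 6):

After execution: y = 3
3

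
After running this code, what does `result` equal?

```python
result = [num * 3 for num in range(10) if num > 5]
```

Let's trace through this code step by step.

Initialize: result = [num * 3 for num in range(10) if num > 5]

After execution: result = [18, 21, 24, 27]
[18, 21, 24, 27]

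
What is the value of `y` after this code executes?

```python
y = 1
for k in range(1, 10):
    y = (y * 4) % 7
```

Let's trace through this code step by step.

Initialize: y = 1
Entering loop: for k in range(1, 10):

After execution: y = 1
1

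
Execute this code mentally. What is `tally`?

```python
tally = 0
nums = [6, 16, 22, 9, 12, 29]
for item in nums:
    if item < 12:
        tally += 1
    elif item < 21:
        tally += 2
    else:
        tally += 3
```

Let's trace through this code step by step.

Initialize: tally = 0
Initialize: nums = [6, 16, 22, 9, 12, 29]
Entering loop: for item in nums:

After execution: tally = 12
12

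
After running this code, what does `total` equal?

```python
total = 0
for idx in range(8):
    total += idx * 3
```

Let's trace through this code step by step.

Initialize: total = 0
Entering loop: for idx in range(8):

After execution: total = 84
84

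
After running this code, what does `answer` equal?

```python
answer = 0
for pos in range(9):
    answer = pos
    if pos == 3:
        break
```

Let's trace through this code step by step.

Initialize: answer = 0
Entering loop: for pos in range(9):

After execution: answer = 3
3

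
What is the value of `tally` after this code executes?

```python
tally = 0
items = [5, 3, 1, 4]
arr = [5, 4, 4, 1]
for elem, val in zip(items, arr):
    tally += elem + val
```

Let's trace through this code step by step.

Initialize: tally = 0
Initialize: items = [5, 3, 1, 4]
Initialize: arr = [5, 4, 4, 1]
Entering loop: for elem, val in zip(items, arr):

After execution: tally = 27
27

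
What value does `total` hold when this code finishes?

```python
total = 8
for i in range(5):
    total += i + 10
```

Let's trace through this code step by step.

Initialize: total = 8
Entering loop: for i in range(5):

After execution: total = 68
68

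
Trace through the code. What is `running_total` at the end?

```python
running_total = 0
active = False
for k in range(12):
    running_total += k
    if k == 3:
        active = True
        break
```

Let's trace through this code step by step.

Initialize: running_total = 0
Initialize: active = False
Entering loop: for k in range(12):

After execution: running_total = 6
6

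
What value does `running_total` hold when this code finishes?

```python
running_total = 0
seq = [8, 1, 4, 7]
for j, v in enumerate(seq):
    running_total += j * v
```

Let's trace through this code step by step.

Initialize: running_total = 0
Initialize: seq = [8, 1, 4, 7]
Entering loop: for j, v in enumerate(seq):

After execution: running_total = 30
30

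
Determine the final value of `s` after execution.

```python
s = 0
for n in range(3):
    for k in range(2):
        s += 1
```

Let's trace through this code step by step.

Initialize: s = 0
Entering loop: for n in range(3):

After execution: s = 6
6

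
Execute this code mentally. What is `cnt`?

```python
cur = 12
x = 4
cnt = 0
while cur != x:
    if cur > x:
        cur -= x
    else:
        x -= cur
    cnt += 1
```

Let's trace through this code step by step.

Initialize: cur = 12
Initialize: x = 4
Initialize: cnt = 0
Entering loop: while cur != x:

After execution: cnt = 2
2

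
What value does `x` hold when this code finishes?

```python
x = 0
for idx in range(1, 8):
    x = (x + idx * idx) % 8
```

Let's trace through this code step by step.

Initialize: x = 0
Entering loop: for idx in range(1, 8):

After execution: x = 4
4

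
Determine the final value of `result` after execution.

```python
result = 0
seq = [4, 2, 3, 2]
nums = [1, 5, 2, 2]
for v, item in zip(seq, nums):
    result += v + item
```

Let's trace through this code step by step.

Initialize: result = 0
Initialize: seq = [4, 2, 3, 2]
Initialize: nums = [1, 5, 2, 2]
Entering loop: for v, item in zip(seq, nums):

After execution: result = 21
21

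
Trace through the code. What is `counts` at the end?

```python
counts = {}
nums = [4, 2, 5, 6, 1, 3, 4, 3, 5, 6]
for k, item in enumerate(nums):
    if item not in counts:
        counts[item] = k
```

Let's trace through this code step by step.

Initialize: counts = {}
Initialize: nums = [4, 2, 5, 6, 1, 3, 4, 3, 5, 6]
Entering loop: for k, item in enumerate(nums):

After execution: counts = {4: 0, 2: 1, 5: 2, 6: 3, 1: 4, 3: 5}
{4: 0, 2: 1, 5: 2, 6: 3, 1: 4, 3: 5}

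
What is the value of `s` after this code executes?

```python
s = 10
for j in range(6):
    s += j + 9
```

Let's trace through this code step by step.

Initialize: s = 10
Entering loop: for j in range(6):

After execution: s = 79
79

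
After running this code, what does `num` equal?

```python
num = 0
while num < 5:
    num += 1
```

Let's trace through this code step by step.

Initialize: num = 0
Entering loop: while num < 5:

After execution: num = 5
5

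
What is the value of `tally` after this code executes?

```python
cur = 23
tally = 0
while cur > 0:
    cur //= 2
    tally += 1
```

Let's trace through this code step by step.

Initialize: cur = 23
Initialize: tally = 0
Entering loop: while cur > 0:

After execution: tally = 5
5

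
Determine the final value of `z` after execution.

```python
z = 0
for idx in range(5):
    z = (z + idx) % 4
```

Let's trace through this code step by step.

Initialize: z = 0
Entering loop: for idx in range(5):

After execution: z = 2
2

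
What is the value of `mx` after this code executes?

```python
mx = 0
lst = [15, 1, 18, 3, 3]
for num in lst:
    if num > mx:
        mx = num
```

Let's trace through this code step by step.

Initialize: mx = 0
Initialize: lst = [15, 1, 18, 3, 3]
Entering loop: for num in lst:

After execution: mx = 18
18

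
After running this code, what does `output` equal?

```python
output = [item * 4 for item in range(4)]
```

Let's trace through this code step by step.

Initialize: output = [item * 4 for item in range(4)]

After execution: output = [0, 4, 8, 12]
[0, 4, 8, 12]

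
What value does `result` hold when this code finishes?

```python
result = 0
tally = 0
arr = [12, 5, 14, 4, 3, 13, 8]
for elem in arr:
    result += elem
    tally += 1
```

Let's trace through this code step by step.

Initialize: result = 0
Initialize: tally = 0
Initialize: arr = [12, 5, 14, 4, 3, 13, 8]
Entering loop: for elem in arr:

After execution: result = 59
59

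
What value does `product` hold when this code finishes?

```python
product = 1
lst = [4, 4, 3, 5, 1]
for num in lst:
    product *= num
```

Let's trace through this code step by step.

Initialize: product = 1
Initialize: lst = [4, 4, 3, 5, 1]
Entering loop: for num in lst:

After execution: product = 240
240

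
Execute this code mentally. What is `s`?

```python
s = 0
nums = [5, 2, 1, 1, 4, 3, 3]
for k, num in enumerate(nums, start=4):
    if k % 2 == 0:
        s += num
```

Let's trace through this code step by step.

Initialize: s = 0
Initialize: nums = [5, 2, 1, 1, 4, 3, 3]
Entering loop: for k, num in enumerate(nums, start=4):

After execution: s = 13
13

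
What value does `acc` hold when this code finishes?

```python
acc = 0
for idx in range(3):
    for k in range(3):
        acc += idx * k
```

Let's trace through this code step by step.

Initialize: acc = 0
Entering loop: for idx in range(3):

After execution: acc = 9
9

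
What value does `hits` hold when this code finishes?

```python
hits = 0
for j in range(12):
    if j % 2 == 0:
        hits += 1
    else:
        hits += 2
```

Let's trace through this code step by step.

Initialize: hits = 0
Entering loop: for j in range(12):

After execution: hits = 18
18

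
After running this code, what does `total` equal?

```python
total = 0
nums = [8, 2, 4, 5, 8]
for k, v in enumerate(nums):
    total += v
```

Let's trace through this code step by step.

Initialize: total = 0
Initialize: nums = [8, 2, 4, 5, 8]
Entering loop: for k, v in enumerate(nums):

After execution: total = 27
27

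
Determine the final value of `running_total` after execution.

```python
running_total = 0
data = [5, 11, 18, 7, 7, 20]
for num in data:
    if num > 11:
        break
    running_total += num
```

Let's trace through this code step by step.

Initialize: running_total = 0
Initialize: data = [5, 11, 18, 7, 7, 20]
Entering loop: for num in data:

After execution: running_total = 16
16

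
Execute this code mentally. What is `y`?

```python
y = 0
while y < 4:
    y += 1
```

Let's trace through this code step by step.

Initialize: y = 0
Entering loop: while y < 4:

After execution: y = 4
4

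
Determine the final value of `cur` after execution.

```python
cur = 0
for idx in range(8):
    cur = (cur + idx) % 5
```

Let's trace through this code step by step.

Initialize: cur = 0
Entering loop: for idx in range(8):

After execution: cur = 3
3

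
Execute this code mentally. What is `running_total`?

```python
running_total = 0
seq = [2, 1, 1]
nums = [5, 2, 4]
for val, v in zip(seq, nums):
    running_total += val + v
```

Let's trace through this code step by step.

Initialize: running_total = 0
Initialize: seq = [2, 1, 1]
Initialize: nums = [5, 2, 4]
Entering loop: for val, v in zip(seq, nums):

After execution: running_total = 15
15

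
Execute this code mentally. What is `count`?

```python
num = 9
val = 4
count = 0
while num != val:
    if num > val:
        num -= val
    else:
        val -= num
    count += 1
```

Let's trace through this code step by step.

Initialize: num = 9
Initialize: val = 4
Initialize: count = 0
Entering loop: while num != val:

After execution: count = 5
5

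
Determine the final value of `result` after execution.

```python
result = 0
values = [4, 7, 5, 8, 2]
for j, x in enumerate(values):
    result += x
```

Let's trace through this code step by step.

Initialize: result = 0
Initialize: values = [4, 7, 5, 8, 2]
Entering loop: for j, x in enumerate(values):

After execution: result = 26
26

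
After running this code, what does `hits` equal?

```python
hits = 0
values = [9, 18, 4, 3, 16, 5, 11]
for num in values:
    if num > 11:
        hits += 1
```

Let's trace through this code step by step.

Initialize: hits = 0
Initialize: values = [9, 18, 4, 3, 16, 5, 11]
Entering loop: for num in values:

After execution: hits = 2
2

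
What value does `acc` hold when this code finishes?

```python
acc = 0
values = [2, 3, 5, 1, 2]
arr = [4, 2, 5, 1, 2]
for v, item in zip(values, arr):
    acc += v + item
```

Let's trace through this code step by step.

Initialize: acc = 0
Initialize: values = [2, 3, 5, 1, 2]
Initialize: arr = [4, 2, 5, 1, 2]
Entering loop: for v, item in zip(values, arr):

After execution: acc = 27
27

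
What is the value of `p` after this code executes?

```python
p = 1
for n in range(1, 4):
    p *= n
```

Let's trace through this code step by step.

Initialize: p = 1
Entering loop: for n in range(1, 4):

After execution: p = 6
6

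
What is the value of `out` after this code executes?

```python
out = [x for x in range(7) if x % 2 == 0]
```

Let's trace through this code step by step.

Initialize: out = [x for x in range(7) if x % 2 == 0]

After execution: out = [0, 2, 4, 6]
[0, 2, 4, 6]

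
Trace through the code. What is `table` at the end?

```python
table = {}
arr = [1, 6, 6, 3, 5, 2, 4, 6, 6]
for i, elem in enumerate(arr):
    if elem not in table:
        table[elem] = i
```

Let's trace through this code step by step.

Initialize: table = {}
Initialize: arr = [1, 6, 6, 3, 5, 2, 4, 6, 6]
Entering loop: for i, elem in enumerate(arr):

After execution: table = {1: 0, 6: 1, 3: 3, 5: 4, 2: 5, 4: 6}
{1: 0, 6: 1, 3: 3, 5: 4, 2: 5, 4: 6}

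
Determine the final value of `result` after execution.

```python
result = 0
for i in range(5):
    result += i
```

Let's trace through this code step by step.

Initialize: result = 0
Entering loop: for i in range(5):

After execution: result = 10
10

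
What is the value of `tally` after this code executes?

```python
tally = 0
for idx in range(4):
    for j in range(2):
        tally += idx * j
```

Let's trace through this code step by step.

Initialize: tally = 0
Entering loop: for idx in range(4):

After execution: tally = 6
6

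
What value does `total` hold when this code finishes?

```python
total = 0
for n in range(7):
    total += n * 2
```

Let's trace through this code step by step.

Initialize: total = 0
Entering loop: for n in range(7):

After execution: total = 42
42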